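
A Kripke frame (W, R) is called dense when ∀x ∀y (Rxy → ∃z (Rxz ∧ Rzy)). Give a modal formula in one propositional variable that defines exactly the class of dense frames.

□□ψ → □ψ

This is density; the standard corresponding axiom is C4: □□ψ → □ψ.
Suppose □□ψ→□ψ is valid. Take Rxy and set V(ψ)={w : xR²w}. Then □□ψ at x, so □ψ at x, so ψ at y, i.e. ∃z(Rxz∧Rzy).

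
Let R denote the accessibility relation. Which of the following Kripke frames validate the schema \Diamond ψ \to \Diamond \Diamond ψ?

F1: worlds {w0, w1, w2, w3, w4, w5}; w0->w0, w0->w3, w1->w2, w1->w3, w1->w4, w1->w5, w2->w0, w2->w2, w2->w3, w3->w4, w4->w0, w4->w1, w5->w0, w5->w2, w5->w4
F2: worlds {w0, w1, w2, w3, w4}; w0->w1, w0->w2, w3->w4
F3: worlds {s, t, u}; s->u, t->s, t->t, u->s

Frame correspondent (Sahlqvist): \forall x \forall y (xRy \to \exists w (y = w \wedge x R^2 w)) — i.e. a generalized confluence (Geach) condition.
F1: fails — w1Rw5 but no w with w5=w and w1R²w.
F2: fails — w0Rw1 but no w with w1=w and w0R²w.
F3: fails — sRu but no w with u=w and sR²w.

none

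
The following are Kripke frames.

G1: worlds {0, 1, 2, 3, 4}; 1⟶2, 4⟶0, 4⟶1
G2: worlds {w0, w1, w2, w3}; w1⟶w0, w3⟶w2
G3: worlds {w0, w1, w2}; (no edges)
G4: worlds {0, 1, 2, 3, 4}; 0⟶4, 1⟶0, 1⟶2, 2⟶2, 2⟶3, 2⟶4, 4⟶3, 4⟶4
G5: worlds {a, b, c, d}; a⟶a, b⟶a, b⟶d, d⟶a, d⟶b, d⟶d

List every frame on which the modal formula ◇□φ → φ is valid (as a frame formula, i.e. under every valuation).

Frame correspondent (Sahlqvist): ∀x ∀y (Rxy → Ryx) — i.e. symmetry.
G1: fails — R12 but not R21.
G2: fails — Rw1w0 but not Rw0w1.
G3: condition met.
G4: fails — R10 but not R01.
G5: fails — Rba but not Rab.
Valid on: G3.

G3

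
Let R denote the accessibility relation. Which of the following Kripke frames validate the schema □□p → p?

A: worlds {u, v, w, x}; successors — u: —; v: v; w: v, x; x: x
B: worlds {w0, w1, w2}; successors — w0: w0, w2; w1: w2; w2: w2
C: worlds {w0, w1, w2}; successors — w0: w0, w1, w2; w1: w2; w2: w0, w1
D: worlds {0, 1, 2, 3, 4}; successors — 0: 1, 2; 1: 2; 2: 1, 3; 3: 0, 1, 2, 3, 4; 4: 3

This is the axiom for a generalized confluence (Geach) condition; its first-order frame correspondent is ∀x ∃w (xR²w ∧ x = w).
A: fails — at u but no t with uR²t and u=t.
B: fails — at w1 but no w with w1R²w and w1=w.
C: satisfies the condition.
D: fails — at 0 but no w with 0R²w and 0=w.
Valid on: C.

C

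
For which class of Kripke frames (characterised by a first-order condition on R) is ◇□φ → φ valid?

symmetry: ∀x ∀y (Rxy → Ryx)

Replacing φ by ¬φ and contraposing gives the equivalent schema φ → □◇φ.
Suppose φ→□◇φ is valid. Take Rxy and set V(φ)={x}. Then φ at x, so □◇φ at x, so ◇φ at y, so some z with Ryz has φ; z=x, i.e. Ryx.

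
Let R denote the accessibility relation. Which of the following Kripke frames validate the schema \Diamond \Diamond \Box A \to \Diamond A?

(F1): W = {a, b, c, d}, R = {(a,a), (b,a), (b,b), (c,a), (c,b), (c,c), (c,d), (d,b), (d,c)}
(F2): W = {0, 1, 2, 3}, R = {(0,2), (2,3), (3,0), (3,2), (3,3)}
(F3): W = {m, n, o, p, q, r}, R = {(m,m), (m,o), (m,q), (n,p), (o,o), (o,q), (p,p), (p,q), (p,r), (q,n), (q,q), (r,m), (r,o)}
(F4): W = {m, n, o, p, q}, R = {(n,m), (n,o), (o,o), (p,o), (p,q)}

The schema corresponds to a generalized confluence (Geach) condition: \forall x \forall y (x R^2 y \to \exists w (yRw \wedge xRw)).
(F1): fails — dR²a but no w with aRw and dRw.
(F2): fails — 2R²0 but no w with 0Rw and 2Rw.
(F3): fails — mR²n but no w with nRw and mRw.
(F4): ✓.
Valid on: (F4).

(F4)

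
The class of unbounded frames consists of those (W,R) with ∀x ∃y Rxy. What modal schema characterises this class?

A defining formula is □ψ → ◇ψ (the D axiom).
Suppose □ψ→◇ψ is valid. At any x set V(ψ)=W. Then □ψ at x, so ◇ψ at x, so x has a successor.

□ψ → ◇ψ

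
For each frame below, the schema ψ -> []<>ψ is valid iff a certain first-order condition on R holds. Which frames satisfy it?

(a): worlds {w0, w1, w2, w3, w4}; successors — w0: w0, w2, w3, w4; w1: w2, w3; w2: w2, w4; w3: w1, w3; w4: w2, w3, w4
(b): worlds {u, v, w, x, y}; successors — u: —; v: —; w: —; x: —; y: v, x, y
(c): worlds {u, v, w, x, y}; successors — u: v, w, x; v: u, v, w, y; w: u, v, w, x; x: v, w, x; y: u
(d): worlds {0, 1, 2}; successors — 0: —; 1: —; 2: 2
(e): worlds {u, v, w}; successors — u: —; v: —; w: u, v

(d)

The schema corresponds to symmetry: forall x forall y (Rxy -> Ryx).
(a): fails — Rw1w2 but not Rw2w1.
(b): fails — Ryx but not Rxy.
(c): fails — Rux but not Rxu.
(d): ✓.
(e): fails — Rwu but not Ruw.
Valid on: (d).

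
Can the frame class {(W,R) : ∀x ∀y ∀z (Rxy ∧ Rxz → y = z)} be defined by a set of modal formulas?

The condition is partial functionality. A defining modal formula is ◇q → □q.
Suppose ◇q→□q is valid. Take Rxy, Rxz and set V(q)={y}. Then ◇q at x, so □q at x, so q at z, i.e. z=y.

Yes, by ◇q → □q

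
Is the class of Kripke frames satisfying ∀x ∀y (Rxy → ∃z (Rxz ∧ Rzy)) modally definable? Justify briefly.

Yes — defined by □□q → □q

Yes: it is density, defined by the C4 schema □□q → □q.
Suppose □□q→□q is valid. Take Rxy and set V(q)={w : xR²w}. Then □□q at x, so □q at x, so q at y, i.e. ∃z(Rxz∧Rzy).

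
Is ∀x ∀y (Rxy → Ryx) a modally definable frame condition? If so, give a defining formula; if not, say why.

Yes — defined by r → □◇r

The condition is symmetry. A defining modal formula is r → □◇r.
Suppose r→□◇r is valid. Take Rxy and set V(r)={x}. Then r at x, so □◇r at x, so ◇r at y, so some z with Ryz has r; z=x, i.e. Ryx.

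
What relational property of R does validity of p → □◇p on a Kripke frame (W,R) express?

symmetry: ∀x ∀y (Rxy → Ryx)

Suppose p→□◇p is valid. Take Rxy and set V(p)={x}. Then p at x, so □◇p at x, so ◇p at y, so some z with Ryz has p; z=x, i.e. Ryx.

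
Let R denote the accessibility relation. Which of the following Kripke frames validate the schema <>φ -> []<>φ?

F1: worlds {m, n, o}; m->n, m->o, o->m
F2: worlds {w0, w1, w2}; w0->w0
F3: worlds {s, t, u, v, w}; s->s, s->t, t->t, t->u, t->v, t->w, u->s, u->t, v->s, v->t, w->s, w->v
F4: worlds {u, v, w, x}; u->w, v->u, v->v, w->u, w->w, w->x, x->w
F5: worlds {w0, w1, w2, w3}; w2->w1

F2

Frame correspondent (Sahlqvist): forall x forall y forall z (Rxy & Rxz -> Ryz) — i.e. the Euclidean property.
F1: fails — Rmo and Rmo but not Roo.
F2: ✓.
F3: fails — Rst and Rss but not Rts.
F4: fails — Rvu and Rvv but not Ruv.
F5: fails — Rw2w1 and Rw2w1 but not Rw1w1.
Valid on: F2.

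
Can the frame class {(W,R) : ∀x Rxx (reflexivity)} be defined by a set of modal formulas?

Yes, by □r → r

This is a Sahlqvist condition; the T axiom □r → r defines it.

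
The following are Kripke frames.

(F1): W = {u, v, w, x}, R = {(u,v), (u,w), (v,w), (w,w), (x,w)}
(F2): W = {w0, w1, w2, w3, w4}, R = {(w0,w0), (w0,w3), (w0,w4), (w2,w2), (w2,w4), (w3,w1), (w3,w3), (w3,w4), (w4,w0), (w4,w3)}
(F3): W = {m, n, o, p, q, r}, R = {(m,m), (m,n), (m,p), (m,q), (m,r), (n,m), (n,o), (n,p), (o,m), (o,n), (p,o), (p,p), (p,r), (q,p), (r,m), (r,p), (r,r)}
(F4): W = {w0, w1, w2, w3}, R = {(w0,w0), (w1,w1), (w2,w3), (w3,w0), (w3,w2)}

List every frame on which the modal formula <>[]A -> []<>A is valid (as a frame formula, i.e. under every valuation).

The schema corresponds to convergence: forall x forall y forall z (Rxy & Rxz -> exists w (Ryw & Rzw)).
(F1): ✓.
(F2): fails — Rw2w4 and Rw2w2 but w4 and w2 have no common successor.
(F3): fails — Rno and Rnp but o and p have no common successor.
(F4): fails — Rw3w2 and Rw3w0 but w2 and w0 have no common successor.
Valid on: (F1).

(F1)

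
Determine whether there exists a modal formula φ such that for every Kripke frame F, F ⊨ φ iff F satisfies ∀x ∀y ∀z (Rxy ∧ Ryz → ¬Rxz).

No

Any modally definable frame class is closed under surjective bounded morphisms.
The 7-cycle (worlds w0,w1,w2,w3,w4,w5,w6 with w0→w1→w2→w3→w4→w5→w6→w0) is intransitive. Mapping every world to a single reflexive point • is a surjective bounded morphism; the reflexive point is not intransitive (R••∧R•• but R••).
So no modal formula (or set of formulas) defines exactly the intransitive frames.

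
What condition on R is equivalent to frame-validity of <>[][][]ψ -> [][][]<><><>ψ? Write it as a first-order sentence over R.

This is a Sahlqvist (Geach-type) schema ◇^1□^3ψ → □^3◇^3ψ.
First-order correspondent: forall x forall y forall z ((xRy & x R^3 z) -> exists w (y R^3 w & z R^3 w)).

forall x forall y forall z ((xRy & x R^3 z) -> exists w (y R^3 w & z R^3 w))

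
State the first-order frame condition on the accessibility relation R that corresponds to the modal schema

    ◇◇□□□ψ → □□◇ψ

This is a Sahlqvist (Geach-type) schema ◇^2□^3ψ → □^2◇^1ψ.
Minimal-valuation argument: fix x; take any y with xR^2y and any z with xR^2z. Set V(ψ) to the set of worlds R-reachable from y in exactly 3 steps. Then □^3ψ holds at y, so the antecedent holds at x; validity forces ◇^1ψ at z, giving a w with zR^1w and yR^3w.
First-order correspondent: ∀x ∀y ∀z ((xR²y ∧ xR²z) → ∃w (yR³w ∧ zRw)).

∀x ∀y ∀z ((xR²y ∧ xR²z) → ∃w (yR³w ∧ zRw))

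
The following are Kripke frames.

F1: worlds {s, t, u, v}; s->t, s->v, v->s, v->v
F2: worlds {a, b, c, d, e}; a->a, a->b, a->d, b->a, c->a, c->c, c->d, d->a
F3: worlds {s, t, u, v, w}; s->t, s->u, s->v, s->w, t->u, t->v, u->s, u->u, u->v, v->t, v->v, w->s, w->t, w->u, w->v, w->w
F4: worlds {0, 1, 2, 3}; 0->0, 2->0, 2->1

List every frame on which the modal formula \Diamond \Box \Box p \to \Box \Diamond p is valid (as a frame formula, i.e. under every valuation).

F2, F3

Frame correspondent (Sahlqvist): \forall x \forall y \forall z ((xRy \wedge xRz) \to \exists w (y R^2 w \wedge zRw)) — i.e. a generalized confluence (Geach) condition.
F1: fails — sRt, sRt but no w with tR²w and tRw.
F2: condition met.
F3: condition met.
F4: fails — 2R0, 2R1 but no w with 0R²w and 1Rw.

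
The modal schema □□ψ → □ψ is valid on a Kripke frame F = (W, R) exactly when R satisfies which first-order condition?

Suppose □□ψ→□ψ is valid. Take Rxy and set V(ψ)={w : xR²w}. Then □□ψ at x, so □ψ at x, so ψ at y, i.e. ∃z(Rxz∧Rzy).
Conversely, on a frame with density the schema holds at every world under every valuation.
So the correspondent is density.

Density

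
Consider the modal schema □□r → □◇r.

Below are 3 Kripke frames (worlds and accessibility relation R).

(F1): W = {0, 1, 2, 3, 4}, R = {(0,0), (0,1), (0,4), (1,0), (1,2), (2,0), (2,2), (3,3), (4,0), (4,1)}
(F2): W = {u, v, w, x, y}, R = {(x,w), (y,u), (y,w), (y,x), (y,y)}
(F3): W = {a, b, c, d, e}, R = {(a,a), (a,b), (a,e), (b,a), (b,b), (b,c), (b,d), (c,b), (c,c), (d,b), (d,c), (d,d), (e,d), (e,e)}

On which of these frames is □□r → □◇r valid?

The schema corresponds to a generalized confluence (Geach) condition: ∀x ∀z (xRz → ∃w (xR²w ∧ zRw)).
(F1): satisfies the condition.
(F2): fails — xRw but no t with xR²t and wRt.
(F3): satisfies the condition.

(F1), (F3)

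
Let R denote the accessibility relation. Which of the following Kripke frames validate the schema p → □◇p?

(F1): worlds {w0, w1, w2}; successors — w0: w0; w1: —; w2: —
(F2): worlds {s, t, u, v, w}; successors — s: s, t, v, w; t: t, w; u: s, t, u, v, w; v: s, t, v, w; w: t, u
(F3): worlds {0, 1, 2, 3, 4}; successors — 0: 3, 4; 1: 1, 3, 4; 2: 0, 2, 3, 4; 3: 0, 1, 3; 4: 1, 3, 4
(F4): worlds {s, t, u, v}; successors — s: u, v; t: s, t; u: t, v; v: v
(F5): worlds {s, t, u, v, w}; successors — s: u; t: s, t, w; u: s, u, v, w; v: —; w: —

This is the axiom for symmetry; its first-order frame correspondent is ∀x ∀y (Rxy → Ryx).
(F1): satisfies the condition.
(F2): fails — Ruv but not Rvu.
(F3): fails — R43 but not R34.
(F4): fails — Ruv but not Rvu.
(F5): fails — Ruv but not Rvu.

(F1)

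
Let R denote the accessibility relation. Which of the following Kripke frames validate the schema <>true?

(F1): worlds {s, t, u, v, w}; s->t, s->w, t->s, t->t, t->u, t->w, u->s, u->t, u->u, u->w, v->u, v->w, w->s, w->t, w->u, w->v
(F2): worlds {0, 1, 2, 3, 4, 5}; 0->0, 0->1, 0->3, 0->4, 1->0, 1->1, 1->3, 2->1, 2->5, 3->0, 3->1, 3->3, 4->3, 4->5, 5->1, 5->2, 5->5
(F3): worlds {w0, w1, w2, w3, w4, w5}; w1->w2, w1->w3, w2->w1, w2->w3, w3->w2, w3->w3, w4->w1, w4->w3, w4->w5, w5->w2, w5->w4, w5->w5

(F1), (F2)

The schema corresponds to seriality: forall x exists y Rxy.
(F1): ✓.
(F2): ✓.
(F3): fails — world w0 has no successor.
Valid on: (F1), (F2).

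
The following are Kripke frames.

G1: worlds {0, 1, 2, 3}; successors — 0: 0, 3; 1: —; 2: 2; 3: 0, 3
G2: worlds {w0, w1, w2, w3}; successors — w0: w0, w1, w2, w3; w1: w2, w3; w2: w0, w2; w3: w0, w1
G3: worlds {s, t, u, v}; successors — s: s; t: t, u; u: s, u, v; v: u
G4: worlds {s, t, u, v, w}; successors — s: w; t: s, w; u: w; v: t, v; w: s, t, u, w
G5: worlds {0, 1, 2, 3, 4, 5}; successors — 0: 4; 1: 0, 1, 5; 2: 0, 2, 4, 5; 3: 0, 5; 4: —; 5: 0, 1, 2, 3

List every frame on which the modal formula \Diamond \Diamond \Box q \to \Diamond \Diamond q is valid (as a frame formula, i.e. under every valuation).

Frame correspondent (Sahlqvist): \forall x \forall y (x R^2 y \to \exists w (yRw \wedge x R^2 w)) — i.e. a generalized confluence (Geach) condition.
G1: holds.
G2: holds.
G3: holds.
G4: holds.
G5: fails — 1R²4 but no w with 4Rw and 1R²w.
Valid on: G1, G2, G3, G4.

G1, G2, G3, G4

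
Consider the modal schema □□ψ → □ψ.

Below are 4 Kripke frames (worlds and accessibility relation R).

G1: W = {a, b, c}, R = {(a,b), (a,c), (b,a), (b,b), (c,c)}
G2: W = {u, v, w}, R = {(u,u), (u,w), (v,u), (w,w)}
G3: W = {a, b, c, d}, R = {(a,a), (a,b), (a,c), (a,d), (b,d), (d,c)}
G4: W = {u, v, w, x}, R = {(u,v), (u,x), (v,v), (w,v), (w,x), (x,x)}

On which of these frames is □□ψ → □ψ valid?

Frame correspondent (Sahlqvist): ∀x ∀y (Rxy → ∃z (Rxz ∧ Rzy)) — i.e. density.
G1: satisfies the condition.
G2: satisfies the condition.
G3: fails — Rdc but no z with Rdz and Rzc.
G4: satisfies the condition.
Valid on: G1, G2, G4.

G1, G2, G4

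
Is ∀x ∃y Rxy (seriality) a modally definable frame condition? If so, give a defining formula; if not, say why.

Yes: it is seriality, defined by the D schema □r → ◇r.
Suppose □r→◇r is valid. At any x set V(r)=W. Then □r at x, so ◇r at x, so x has a successor.

Yes — defined by □r → ◇r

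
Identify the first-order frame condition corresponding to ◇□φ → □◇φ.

convergence: ∀x ∀y ∀z (Rxy ∧ Rxz → ∃w (Ryw ∧ Rzw))

Suppose ◇□φ→□◇φ is valid. Take Rxy, Rxz and set V(φ)={w : Ryw}. Then □φ at y so ◇□φ at x, so □◇φ at x, so ◇φ at z, giving w with Rzw and Ryw.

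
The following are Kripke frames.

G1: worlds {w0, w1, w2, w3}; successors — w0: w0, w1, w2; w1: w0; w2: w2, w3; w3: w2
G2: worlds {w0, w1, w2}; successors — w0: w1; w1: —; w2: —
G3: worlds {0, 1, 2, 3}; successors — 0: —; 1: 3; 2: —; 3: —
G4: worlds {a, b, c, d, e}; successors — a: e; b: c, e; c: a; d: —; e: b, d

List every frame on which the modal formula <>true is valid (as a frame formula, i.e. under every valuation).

This is the axiom for seriality; its first-order frame correspondent is forall x exists y Rxy.
G1: holds.
G2: fails — world w1 has no successor.
G3: fails — world 0 has no successor.
G4: fails — world d has no successor.

G1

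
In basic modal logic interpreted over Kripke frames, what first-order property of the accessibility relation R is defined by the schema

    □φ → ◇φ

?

This is the D axiom.
Its frame correspondent is seriality — ∀x ∃y Rxy.

Seriality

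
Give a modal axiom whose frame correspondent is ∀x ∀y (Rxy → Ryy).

□(□q → q)

A defining formula is □(□q → q) (the T□ axiom).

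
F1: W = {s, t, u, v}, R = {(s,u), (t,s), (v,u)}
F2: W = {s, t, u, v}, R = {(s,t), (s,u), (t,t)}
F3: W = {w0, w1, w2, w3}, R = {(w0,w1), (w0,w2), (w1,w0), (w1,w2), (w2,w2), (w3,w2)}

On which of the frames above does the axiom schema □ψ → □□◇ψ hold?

This is the axiom for a generalized confluence (Geach) condition; its first-order frame correspondent is ∀x ∀z (xR²z → ∃w (xRw ∧ zRw)).
F1: fails — tR²u but no w with tRw and uRw.
F2: condition met.
F3: condition met.

F2, F3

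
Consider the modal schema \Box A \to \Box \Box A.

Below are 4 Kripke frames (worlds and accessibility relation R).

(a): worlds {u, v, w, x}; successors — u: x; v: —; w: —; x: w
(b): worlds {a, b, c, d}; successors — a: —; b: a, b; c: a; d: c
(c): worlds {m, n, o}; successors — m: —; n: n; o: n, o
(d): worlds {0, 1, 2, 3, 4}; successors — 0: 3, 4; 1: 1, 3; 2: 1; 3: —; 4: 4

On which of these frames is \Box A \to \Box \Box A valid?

Frame correspondent (Sahlqvist): \forall x \forall y \forall z (Rxy \wedge Ryz \to Rxz) — i.e. transitivity.
(a): fails — Rux and Rxw but not Ruw.
(b): fails — Rdc and Rca but not Rda.
(c): ✓.
(d): fails — R21 and R13 but not R23.

(c)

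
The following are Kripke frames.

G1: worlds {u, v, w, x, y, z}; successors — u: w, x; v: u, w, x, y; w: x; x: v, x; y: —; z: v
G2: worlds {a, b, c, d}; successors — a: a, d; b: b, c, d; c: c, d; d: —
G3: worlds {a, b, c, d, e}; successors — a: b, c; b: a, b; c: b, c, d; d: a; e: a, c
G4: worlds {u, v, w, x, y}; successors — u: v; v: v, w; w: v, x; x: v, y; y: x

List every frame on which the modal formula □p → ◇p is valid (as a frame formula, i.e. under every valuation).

G3, G4

This is the axiom for seriality; its first-order frame correspondent is ∀x ∃y Rxy.
G1: fails — world y has no successor.
G2: fails — world d has no successor.
G3: ✓.
G4: ✓.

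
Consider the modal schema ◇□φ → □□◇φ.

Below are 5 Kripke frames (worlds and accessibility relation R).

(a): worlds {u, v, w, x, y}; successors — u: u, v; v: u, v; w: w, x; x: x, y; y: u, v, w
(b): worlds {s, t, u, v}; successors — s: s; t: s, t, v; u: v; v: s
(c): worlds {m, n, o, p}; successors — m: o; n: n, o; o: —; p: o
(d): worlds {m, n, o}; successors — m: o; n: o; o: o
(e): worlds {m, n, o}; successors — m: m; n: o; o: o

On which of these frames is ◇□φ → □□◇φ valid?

Frame correspondent (Sahlqvist): ∀x ∀y ∀z ((xRy ∧ xR²z) → ∃w (yRw ∧ zRw)) — i.e. a generalized confluence (Geach) condition.
(a): fails — wRx, wR²y but no t with xRt and yRt.
(b): ✓.
(c): fails — nRn, nR²o but no w with nRw and oRw.
(d): ✓.
(e): ✓.
Valid on: (b), (d), (e).

(b), (d), (e)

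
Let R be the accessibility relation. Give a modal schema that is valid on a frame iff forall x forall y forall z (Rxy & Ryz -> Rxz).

□ψ → □□ψ

This is transitivity; the standard corresponding axiom is 4: □ψ → □□ψ.
Suppose □ψ→□□ψ is valid. Take Rxy, Ryz and set V(ψ)={w : Rxw}. Then □ψ at x, so □□ψ at x, so □ψ at y, so ψ at z, i.e. Rxz.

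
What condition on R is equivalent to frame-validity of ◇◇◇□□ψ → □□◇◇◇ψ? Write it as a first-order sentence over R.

This is a Sahlqvist (Geach-type) schema ◇^3□^2ψ → □^2◇^3ψ.
First-order correspondent: ∀x ∀y ∀z ((xR³y ∧ xR²z) → ∃w (yR²w ∧ zR³w)).

∀x ∀y ∀z ((xR³y ∧ xR²z) → ∃w (yR²w ∧ zR³w))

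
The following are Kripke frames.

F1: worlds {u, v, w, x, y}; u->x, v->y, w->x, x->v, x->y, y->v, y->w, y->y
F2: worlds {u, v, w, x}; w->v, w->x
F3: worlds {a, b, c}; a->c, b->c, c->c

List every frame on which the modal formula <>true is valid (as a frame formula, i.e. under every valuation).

This is the axiom for seriality; its first-order frame correspondent is forall x exists y Rxy.
F1: holds.
F2: fails — world u has no successor.
F3: holds.

F1, F3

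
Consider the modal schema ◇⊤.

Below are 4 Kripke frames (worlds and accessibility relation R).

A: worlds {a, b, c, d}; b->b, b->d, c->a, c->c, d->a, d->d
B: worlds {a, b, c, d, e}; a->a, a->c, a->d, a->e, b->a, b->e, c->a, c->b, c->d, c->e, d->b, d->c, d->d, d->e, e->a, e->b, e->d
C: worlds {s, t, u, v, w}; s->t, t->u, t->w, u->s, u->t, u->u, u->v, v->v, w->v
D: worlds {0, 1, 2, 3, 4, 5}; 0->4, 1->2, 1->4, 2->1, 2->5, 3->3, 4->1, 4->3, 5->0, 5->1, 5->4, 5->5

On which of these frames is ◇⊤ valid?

B, C, D

This is the axiom for seriality; its first-order frame correspondent is ∀x ∃y Rxy.
A: fails — world a has no successor.
B: holds.
C: holds.
D: holds.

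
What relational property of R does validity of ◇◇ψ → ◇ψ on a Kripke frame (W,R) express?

Transitivity

Replacing ψ by ¬ψ and contraposing gives the equivalent schema □ψ → □□ψ.
Suppose □ψ→□□ψ is valid. Take Rxy, Ryz and set V(ψ)={w : Rxw}. Then □ψ at x, so □□ψ at x, so □ψ at y, so ψ at z, i.e. Rxz.
The converse is a direct semantic check.
So the correspondent is transitivity.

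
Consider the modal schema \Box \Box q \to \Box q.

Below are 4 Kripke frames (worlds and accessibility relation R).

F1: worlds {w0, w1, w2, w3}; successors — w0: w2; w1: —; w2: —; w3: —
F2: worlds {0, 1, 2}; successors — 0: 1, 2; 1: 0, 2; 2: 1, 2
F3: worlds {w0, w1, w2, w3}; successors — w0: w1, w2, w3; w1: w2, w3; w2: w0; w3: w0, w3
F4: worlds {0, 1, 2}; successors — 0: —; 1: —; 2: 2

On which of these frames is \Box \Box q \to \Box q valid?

The schema corresponds to density: \forall x \forall y (Rxy \to \exists z (Rxz \wedge Rzy)).
F1: fails — Rw0w2 but no z with Rw0z and Rzw2.
F2: fails — R10 but no z with R1z and Rz0.
F3: fails — Rw1w2 but no z with Rw1z and Rzw2.
F4: holds.

F4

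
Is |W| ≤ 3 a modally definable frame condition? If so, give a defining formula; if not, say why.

No — not modally definable

Any modally definable frame class is closed under disjoint unions.
Any modal formula valid on each of 4 disjoint one-world frames is valid on their disjoint union (validity is preserved under disjoint unions). Each one-world frame has |W|=1≤3, but the union has |W|=4.
Hence having at most 3 worlds is not modally definable.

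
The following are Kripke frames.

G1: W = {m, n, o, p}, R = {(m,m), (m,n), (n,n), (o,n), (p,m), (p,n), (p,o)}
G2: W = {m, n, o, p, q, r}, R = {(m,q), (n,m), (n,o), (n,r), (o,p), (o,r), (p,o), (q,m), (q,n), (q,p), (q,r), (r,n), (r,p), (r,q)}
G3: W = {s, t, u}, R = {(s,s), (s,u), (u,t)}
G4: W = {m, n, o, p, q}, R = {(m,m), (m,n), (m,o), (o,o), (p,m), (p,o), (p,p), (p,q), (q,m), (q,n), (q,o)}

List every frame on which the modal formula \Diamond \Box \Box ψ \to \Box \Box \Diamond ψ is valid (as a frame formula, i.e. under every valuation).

Frame correspondent (Sahlqvist): \forall x \forall y \forall z ((xRy \wedge x R^2 z) \to \exists w (y R^2 w \wedge zRw)) — i.e. a generalized confluence (Geach) condition.
G1: ✓.
G2: fails — nRm, nR²p but no w with mR²w and pRw.
G3: fails — sRs, sR²t but no w with sR²w and tRw.
G4: fails — mRm, mR²n but no w with mR²w and nRw.

G1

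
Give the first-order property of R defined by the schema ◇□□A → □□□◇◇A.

This is a Sahlqvist (Geach-type) schema ◇^1□^2A → □^3◇^2A.
First-order correspondent: ∀x ∀y ∀z ((xRy ∧ xR³z) → ∃w (yR²w ∧ zR²w)).

∀x ∀y ∀z ((xRy ∧ xR³z) → ∃w (yR²w ∧ zR²w))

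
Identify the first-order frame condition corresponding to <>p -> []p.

Suppose ◇p→□p is valid. Take Rxy, Rxz and set V(p)={y}. Then ◇p at x, so □p at x, so p at z, i.e. z=y.
Conversely, any frame satisfying forall x forall y forall z (Rxy & Rxz -> y = z) validates the schema.
So the correspondent is partial functionality.

Partial functionality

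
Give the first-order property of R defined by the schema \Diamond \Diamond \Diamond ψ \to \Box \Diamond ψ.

This is a Sahlqvist (Geach-type) schema ◇^3□^0ψ → □^1◇^1ψ.
Minimal-valuation argument: fix x; take any y with xR^3y and any z with xR^1z. Set V(ψ) to the set of worlds R-reachable from y in exactly 0 steps. Then □^0ψ holds at y, so the antecedent holds at x; validity forces ◇^1ψ at z, giving a w with zR^1w and yR^0w.
First-order correspondent: \forall x \forall y \forall z ((x R^3 y \wedge xRz) \to \exists w (y = w \wedge zRw)).

\forall x \forall y \forall z ((x R^3 y \wedge xRz) \to \exists w (y = w \wedge zRw))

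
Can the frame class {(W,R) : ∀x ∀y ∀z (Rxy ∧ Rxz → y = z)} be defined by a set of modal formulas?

Definable; ◇r → □r defines it

Yes: it is partial functionality, defined by the CD schema ◇r → □r.
Suppose ◇r→□r is valid. Take Rxy, Rxz and set V(r)={y}. Then ◇r at x, so □r at x, so r at z, i.e. z=y.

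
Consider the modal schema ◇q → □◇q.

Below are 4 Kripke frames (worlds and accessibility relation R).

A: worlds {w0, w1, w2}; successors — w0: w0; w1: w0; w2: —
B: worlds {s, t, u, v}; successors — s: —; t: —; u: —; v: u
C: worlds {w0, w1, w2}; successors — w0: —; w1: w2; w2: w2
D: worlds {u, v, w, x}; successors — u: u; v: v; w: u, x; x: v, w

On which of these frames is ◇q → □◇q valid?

This is the axiom for the Euclidean property; its first-order frame correspondent is ∀x ∀y ∀z (Rxy ∧ Rxz → Ryz).
A: satisfies the condition.
B: fails — Rvu and Rvu but not Ruu.
C: satisfies the condition.
D: fails — Rwu and Rwx but not Rux.
Valid on: A, C.

A, C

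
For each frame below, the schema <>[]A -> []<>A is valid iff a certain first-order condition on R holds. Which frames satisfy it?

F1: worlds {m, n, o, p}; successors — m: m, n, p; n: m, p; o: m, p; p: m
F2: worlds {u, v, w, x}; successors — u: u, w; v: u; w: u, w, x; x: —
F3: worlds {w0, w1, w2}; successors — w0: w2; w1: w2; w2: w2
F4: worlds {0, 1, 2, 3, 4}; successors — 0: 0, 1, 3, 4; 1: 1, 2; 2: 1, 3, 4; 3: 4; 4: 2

F1, F3

Frame correspondent (Sahlqvist): forall x forall y forall z (Rxy & Rxz -> exists w (Ryw & Rzw)) — i.e. convergence.
F1: ✓.
F2: fails — Rww and Rwx but w and x have no common successor.
F3: ✓.
F4: fails — R00 and R04 but 0 and 4 have no common successor.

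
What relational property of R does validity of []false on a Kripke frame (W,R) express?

□⊥ is valid iff no world has any successor (otherwise □⊥ fails at any world with one).
Conversely, any frame satisfying forall x forall y ~Rxy validates the schema.
Frame condition: forall x forall y ~Rxy.

Emptiness of R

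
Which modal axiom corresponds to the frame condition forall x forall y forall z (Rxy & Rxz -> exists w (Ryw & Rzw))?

◇□ψ → □◇ψ

This is convergence; the standard corresponding axiom is .2: ◇□ψ → □◇ψ.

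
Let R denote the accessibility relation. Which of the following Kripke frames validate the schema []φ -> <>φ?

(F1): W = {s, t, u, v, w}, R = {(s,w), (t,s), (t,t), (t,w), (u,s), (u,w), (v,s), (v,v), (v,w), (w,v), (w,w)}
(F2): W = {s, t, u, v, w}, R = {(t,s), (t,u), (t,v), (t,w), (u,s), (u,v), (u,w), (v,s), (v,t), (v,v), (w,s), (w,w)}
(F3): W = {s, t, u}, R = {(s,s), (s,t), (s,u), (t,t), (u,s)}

(F1), (F3)

The schema corresponds to seriality: forall x exists y Rxy.
(F1): condition met.
(F2): fails — world s has no successor.
(F3): condition met.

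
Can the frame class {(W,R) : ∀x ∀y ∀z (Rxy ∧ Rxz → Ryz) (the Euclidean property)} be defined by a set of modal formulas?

Definable; ◇r → □◇r defines it

This is a Sahlqvist condition; the 5 axiom ◇r → □◇r defines it.
Suppose ◇r→□◇r is valid. Take Rxy, Rxz and set V(r)={y}. Then ◇r at x, so □◇r at x, so ◇r at z, so some w with Rzw has r; w=y, i.e. Rzy. By symmetry of the argument, Ryz.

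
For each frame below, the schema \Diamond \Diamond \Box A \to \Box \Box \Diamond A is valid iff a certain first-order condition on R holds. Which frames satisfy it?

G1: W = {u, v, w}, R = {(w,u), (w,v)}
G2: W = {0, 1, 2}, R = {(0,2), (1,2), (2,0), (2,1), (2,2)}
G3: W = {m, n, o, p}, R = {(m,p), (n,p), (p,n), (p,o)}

This is the axiom for a generalized confluence (Geach) condition; its first-order frame correspondent is \forall x \forall y \forall z ((x R^2 y \wedge x R^2 z) \to \exists w (yRw \wedge zRw)).
G1: ✓.
G2: ✓.
G3: fails — mR²n, mR²o but no w with nRw and oRw.
Valid on: G1, G2.

G1, G2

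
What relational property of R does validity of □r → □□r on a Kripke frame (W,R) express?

Suppose □r→□□r is valid. Take Rxy, Ryz and set V(r)={w : Rxw}. Then □r at x, so □□r at x, so □r at y, so r at z, i.e. Rxz.

Transitivity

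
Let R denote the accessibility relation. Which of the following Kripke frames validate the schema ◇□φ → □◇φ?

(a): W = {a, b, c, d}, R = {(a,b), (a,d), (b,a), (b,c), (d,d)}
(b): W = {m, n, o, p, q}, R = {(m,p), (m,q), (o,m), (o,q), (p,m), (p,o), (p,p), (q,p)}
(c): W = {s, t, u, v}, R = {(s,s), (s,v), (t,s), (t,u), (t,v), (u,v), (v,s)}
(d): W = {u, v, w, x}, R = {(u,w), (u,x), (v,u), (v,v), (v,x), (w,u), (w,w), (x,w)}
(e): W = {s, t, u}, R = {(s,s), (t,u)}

The schema corresponds to convergence: ∀x ∀y ∀z (Rxy ∧ Rxz → ∃w (Ryw ∧ Rzw)).
(a): fails — Rab and Rad but b and d have no common successor.
(b): condition met.
(c): fails — Rtv and Rtu but v and u have no common successor.
(d): fails — Rvv and Rvx but v and x have no common successor.
(e): fails — Rtu and Rtu but u and u have no common successor.

(b)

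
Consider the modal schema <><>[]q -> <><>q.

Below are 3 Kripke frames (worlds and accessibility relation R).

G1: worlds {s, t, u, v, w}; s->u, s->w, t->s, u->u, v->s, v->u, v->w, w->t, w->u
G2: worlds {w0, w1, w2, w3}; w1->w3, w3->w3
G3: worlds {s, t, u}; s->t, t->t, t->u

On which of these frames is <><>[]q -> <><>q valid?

G2

This is the axiom for a generalized confluence (Geach) condition; its first-order frame correspondent is forall x forall y (x R^2 y -> exists w (yRw & x R^2 w)).
G1: fails — sR²t but no w* with tRw* and sR²w*.
G2: holds.
G3: fails — sR²u but no w with uRw and sR²w.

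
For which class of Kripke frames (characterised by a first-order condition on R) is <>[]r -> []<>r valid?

Convergence

Suppose ◇□r→□◇r is valid. Take Rxy, Rxz and set V(r)={w : Ryw}. Then □r at y so ◇□r at x, so □◇r at x, so ◇r at z, giving w with Rzw and Ryw.
Conversely, on a frame with convergence the schema holds at every world under every valuation.
Frame condition: forall x forall y forall z (Rxy & Rxz -> exists w (Ryw & Rzw)).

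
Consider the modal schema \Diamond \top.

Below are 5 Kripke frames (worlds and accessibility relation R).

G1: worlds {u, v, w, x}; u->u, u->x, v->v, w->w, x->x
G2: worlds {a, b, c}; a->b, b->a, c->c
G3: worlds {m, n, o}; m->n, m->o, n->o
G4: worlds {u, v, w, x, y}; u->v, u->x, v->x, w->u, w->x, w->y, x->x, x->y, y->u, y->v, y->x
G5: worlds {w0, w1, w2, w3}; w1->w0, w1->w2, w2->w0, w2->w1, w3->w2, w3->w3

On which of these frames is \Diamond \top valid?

The schema corresponds to seriality: \forall x \exists y Rxy.
G1: satisfies the condition.
G2: satisfies the condition.
G3: fails — world o has no successor.
G4: satisfies the condition.
G5: fails — world w0 has no successor.
Valid on: G1, G2, G4.

G1, G2, G4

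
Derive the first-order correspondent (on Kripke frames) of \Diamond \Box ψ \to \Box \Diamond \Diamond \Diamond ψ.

\forall x \forall y \forall z ((xRy \wedge xRz) \to \exists w (yRw \wedge z R^3 w))

This is a Sahlqvist (Geach-type) schema ◇^1□^1ψ → □^1◇^3ψ.
Minimal-valuation argument: fix x; take any y with xR^1y and any z with xR^1z. Set V(ψ) to the set of worlds R-reachable from y in exactly 1 step. Then □^1ψ holds at y, so the antecedent holds at x; validity forces ◇^3ψ at z, giving a w with zR^3w and yR^1w.
First-order correspondent: \forall x \forall y \forall z ((xRy \wedge xRz) \to \exists w (yRw \wedge z R^3 w)).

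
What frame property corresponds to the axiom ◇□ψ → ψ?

Symmetry

This is frame-equivalent to ψ → □◇ψ (substitute ¬ψ for ψ and contrapose).
Suppose ψ→□◇ψ is valid. Take Rxy and set V(ψ)={x}. Then ψ at x, so □◇ψ at x, so ◇ψ at y, so some z with Ryz has ψ; z=x, i.e. Ryx.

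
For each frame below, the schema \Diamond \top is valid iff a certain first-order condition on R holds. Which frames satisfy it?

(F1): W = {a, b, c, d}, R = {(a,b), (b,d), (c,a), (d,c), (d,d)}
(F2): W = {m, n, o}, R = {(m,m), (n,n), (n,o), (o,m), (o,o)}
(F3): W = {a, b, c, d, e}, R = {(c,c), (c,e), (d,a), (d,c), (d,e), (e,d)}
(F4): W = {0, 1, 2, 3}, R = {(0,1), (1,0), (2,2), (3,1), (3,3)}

Frame correspondent (Sahlqvist): \forall x \exists y Rxy — i.e. seriality.
(F1): satisfies the condition.
(F2): satisfies the condition.
(F3): fails — world a has no successor.
(F4): satisfies the condition.
Valid on: (F1), (F2), (F4).

(F1), (F2), (F4)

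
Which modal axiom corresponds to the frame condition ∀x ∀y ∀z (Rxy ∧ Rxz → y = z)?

This is partial functionality; the standard corresponding axiom is CD: ◇q → □q.
Suppose ◇q→□q is valid. Take Rxy, Rxz and set V(q)={y}. Then ◇q at x, so □q at x, so q at z, i.e. z=y.

◇q → □q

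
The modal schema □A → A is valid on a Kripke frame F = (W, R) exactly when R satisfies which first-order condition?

reflexivity

Suppose □A→A is valid. At any x set V(A)={w : Rxw}. Then □A holds at x, so A holds at x, i.e. Rxx.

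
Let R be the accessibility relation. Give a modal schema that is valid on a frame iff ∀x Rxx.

A defining formula is □r → r (the T axiom).

□r → r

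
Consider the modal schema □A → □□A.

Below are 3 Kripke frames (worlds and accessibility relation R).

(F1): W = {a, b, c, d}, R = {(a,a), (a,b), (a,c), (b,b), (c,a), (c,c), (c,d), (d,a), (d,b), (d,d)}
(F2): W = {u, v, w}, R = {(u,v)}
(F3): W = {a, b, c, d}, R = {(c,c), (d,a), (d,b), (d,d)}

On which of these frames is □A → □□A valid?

Frame correspondent (Sahlqvist): ∀x ∀y ∀z (Rxy ∧ Ryz → Rxz) — i.e. transitivity.
(F1): fails — Rcd and Rdb but not Rcb.
(F2): ✓.
(F3): ✓.
Valid on: (F2), (F3).

(F2), (F3)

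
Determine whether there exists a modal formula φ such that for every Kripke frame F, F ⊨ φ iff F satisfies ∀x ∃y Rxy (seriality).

Definable; □r → ◇r defines it

This is a Sahlqvist condition; the D axiom □r → ◇r defines it.
Suppose □r→◇r is valid. At any x set V(r)=W. Then □r at x, so ◇r at x, so x has a successor.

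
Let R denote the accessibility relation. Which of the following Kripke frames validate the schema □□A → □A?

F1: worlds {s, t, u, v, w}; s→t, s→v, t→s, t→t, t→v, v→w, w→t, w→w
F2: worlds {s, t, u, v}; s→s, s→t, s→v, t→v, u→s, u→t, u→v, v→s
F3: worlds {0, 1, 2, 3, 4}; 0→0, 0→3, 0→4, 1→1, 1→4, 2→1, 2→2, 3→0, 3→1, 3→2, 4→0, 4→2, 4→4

The schema corresponds to density: ∀x ∀y (Rxy → ∃z (Rxz ∧ Rzy)).
F1: satisfies the condition.
F2: fails — Rtv but no z with Rtz and Rzv.
F3: satisfies the condition.

F1, F3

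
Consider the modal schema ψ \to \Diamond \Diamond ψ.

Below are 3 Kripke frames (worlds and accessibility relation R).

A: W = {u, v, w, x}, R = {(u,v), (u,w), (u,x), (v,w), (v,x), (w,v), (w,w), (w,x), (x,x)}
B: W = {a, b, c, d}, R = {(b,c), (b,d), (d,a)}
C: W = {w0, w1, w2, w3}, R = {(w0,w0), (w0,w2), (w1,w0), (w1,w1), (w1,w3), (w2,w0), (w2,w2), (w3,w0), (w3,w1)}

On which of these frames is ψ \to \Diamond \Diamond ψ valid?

The schema corresponds to a generalized confluence (Geach) condition: \forall x \exists w (x = w \wedge x R^2 w).
A: fails — at u but no t with u=t and uR²t.
B: fails — at a but no w with a=w and aR²w.
C: condition met.
Valid on: C.

C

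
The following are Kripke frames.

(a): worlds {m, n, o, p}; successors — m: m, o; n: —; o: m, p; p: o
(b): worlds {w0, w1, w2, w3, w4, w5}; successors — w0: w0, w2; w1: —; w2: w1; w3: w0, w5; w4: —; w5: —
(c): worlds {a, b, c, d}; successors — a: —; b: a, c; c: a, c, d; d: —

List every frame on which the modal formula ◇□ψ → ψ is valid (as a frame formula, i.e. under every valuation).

(a)

Frame correspondent (Sahlqvist): ∀x ∀y (Rxy → Ryx) — i.e. symmetry.
(a): condition met.
(b): fails — Rw3w5 but not Rw5w3.
(c): fails — Rbc but not Rcb.
Valid on: (a).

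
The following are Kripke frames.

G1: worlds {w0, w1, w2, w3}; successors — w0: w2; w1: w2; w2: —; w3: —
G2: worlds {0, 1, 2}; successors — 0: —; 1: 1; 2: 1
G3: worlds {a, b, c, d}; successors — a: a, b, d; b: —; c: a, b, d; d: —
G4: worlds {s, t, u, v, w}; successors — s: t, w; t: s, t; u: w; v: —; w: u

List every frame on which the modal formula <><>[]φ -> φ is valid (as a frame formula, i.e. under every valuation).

G1

The schema corresponds to a generalized confluence (Geach) condition: forall x forall y (x R^2 y -> exists w (yRw & x = w)).
G1: condition met.
G2: fails — 2R²1 but no w with 1Rw and 2=w.
G3: fails — aR²b but no w with bRw and a=w.
G4: fails — sR²s but no w* with sRw* and s=w*.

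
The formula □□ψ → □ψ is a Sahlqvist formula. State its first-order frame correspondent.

density

This schema is the C4 axiom.
It corresponds to density: ∀x ∀y (Rxy → ∃z (Rxz ∧ Rzy)).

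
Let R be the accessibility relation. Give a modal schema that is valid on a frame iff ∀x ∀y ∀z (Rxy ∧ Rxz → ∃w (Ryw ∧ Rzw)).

◇□r → □◇r

This is convergence; the standard corresponding axiom is .2: ◇□r → □◇r.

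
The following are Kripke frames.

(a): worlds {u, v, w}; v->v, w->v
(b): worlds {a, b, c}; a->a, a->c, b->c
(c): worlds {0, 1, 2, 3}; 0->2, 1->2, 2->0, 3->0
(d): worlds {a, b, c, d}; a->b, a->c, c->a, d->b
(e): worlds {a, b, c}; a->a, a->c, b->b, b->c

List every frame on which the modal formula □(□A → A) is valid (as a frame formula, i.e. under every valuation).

Frame correspondent (Sahlqvist): ∀x ∀y (Rxy → Ryy) — i.e. shift-reflexivity.
(a): ✓.
(b): fails — Rac but not Rcc.
(c): fails — R12 but not R22.
(d): fails — Rdb but not Rbb.
(e): fails — Rac but not Rcc.

(a)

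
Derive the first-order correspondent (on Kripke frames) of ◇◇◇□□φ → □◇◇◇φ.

This is a Sahlqvist (Geach-type) schema ◇^3□^2φ → □^1◇^3φ.
Minimal-valuation argument: fix x; take any y with xR^3y and any z with xR^1z. Set V(φ) to the set of worlds R-reachable from y in exactly 2 steps. Then □^2φ holds at y, so the antecedent holds at x; validity forces ◇^3φ at z, giving a w with zR^3w and yR^2w.
First-order correspondent: ∀x ∀y ∀z ((xR³y ∧ xRz) → ∃w (yR²w ∧ zR³w)).

∀x ∀y ∀z ((xR³y ∧ xRz) → ∃w (yR²w ∧ zR³w))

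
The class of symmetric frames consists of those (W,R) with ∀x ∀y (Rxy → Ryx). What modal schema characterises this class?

A defining formula is p → □◇p (the B axiom).
Suppose p→□◇p is valid. Take Rxy and set V(p)={x}. Then p at x, so □◇p at x, so ◇p at y, so some z with Ryz has p; z=x, i.e. Ryx.

p → □◇p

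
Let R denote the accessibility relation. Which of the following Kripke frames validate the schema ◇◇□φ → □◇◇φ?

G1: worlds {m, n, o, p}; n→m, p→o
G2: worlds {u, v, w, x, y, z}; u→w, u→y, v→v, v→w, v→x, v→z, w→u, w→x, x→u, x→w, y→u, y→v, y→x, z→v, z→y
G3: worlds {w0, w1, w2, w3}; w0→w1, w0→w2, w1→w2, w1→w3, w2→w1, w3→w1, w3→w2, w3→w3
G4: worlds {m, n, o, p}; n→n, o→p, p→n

G1, G4

This is the axiom for a generalized confluence (Geach) condition; its first-order frame correspondent is ∀x ∀y ∀z ((xR²y ∧ xRz) → ∃w (yRw ∧ zR²w)).
G1: holds.
G2: fails — wR²u, wRu but no t with uRt and uR²t.
G3: fails — w0R²w2, w0Rw2 but no w with w2Rw and w2R²w.
G4: holds.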